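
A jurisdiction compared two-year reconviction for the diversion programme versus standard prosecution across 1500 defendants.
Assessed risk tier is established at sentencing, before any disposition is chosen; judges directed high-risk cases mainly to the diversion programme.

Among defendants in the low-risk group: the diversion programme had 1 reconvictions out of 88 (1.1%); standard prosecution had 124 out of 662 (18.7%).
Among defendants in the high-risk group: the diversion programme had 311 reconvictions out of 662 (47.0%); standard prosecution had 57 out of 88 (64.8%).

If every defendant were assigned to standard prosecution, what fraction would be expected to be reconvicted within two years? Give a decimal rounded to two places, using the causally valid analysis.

0.42

Nothing the disposition does changes assessed risk tier; the imbalance is an allocation artefact. With assessed risk tier also predicting the outcome, the pooled figure is confounded, and the within-stratum comparison is the causal one.
Standardising standard prosecution to the population assessed risk tier mix: 0.500·124/662 + 0.500·57/88 = 0.418.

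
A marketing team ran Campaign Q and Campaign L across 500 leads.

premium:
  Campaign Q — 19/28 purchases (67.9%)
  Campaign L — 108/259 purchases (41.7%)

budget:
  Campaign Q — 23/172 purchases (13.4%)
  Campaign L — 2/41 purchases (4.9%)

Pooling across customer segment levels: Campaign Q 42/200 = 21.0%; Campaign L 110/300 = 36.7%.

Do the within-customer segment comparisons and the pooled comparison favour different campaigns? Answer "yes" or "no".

yes

Within each customer segment level (premium 67.9% vs 41.7%; budget 13.4% vs 4.9%), Campaign Q has the higher rate every time. Pooled: 21.0% vs 36.7% — Campaign L has the higher rate overall. The two comparisons disagree.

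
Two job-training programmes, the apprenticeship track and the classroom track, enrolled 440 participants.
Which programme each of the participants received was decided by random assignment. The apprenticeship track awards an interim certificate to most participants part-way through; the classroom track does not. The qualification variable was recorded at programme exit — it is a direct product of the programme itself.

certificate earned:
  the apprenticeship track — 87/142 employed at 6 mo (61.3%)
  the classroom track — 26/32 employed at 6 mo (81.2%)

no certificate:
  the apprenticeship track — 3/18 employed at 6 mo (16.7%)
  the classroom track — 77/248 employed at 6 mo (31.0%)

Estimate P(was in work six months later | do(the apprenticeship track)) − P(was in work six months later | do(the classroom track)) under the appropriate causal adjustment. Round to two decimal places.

+0.19

Within every qualification attained during the programme level the classroom track has the higher rate, yet pooled the apprenticeship track does — Simpson's reversal.
Because the programme influences qualification attained during the programme, qualification attained during the programme is a post-treatment mediator, not a confounder. Stratifying on it would bias the estimate; the causal effect is the crude pooled difference.
The causal difference is the pooled difference: 0.562 − 0.368 = +0.195.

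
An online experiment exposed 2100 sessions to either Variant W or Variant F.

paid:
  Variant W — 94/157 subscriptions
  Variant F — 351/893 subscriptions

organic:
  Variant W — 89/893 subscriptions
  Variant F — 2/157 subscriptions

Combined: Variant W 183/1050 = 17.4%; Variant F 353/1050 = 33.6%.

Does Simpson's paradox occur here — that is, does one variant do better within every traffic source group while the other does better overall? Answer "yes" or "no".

Within each traffic source level (paid 59.9% vs 39.3%; organic 10.0% vs 1.3%), Variant W has the higher rate every time. Pooled: 17.4% vs 33.6% — Variant F has the higher rate overall. The two comparisons disagree.

yes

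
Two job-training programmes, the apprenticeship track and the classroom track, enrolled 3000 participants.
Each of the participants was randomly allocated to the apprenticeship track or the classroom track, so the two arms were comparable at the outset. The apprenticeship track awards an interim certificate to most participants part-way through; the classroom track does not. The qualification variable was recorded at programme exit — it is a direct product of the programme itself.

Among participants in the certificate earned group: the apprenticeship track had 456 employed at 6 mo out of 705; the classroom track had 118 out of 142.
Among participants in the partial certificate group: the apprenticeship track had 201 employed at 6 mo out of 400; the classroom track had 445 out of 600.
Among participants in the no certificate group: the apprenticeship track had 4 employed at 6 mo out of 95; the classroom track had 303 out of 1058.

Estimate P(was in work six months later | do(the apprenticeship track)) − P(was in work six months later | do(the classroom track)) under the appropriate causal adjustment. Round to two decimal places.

+0.07

Qualification attained during the programme here is a post-treatment variable shaped by the programme; conditioning on it would introduce bias rather than remove it. The overall comparison is the causal one.
The causal difference is the pooled difference: 0.551 − 0.481 = +0.070.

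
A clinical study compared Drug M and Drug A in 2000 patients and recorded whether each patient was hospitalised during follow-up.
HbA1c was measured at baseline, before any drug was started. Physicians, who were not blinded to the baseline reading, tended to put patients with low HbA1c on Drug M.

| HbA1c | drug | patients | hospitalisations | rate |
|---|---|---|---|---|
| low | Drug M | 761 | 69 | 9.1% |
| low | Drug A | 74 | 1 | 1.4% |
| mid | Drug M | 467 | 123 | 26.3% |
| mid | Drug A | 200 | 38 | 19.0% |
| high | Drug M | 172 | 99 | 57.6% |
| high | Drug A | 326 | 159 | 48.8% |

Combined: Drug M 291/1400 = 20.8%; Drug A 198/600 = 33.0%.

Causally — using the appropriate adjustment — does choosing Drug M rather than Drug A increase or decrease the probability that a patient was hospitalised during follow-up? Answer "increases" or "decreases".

increases

Drug A is lower inside every HbA1c stratum but Drug M is lower in aggregate. Whether to stratify depends on how HbA1c relates to the drug.
Nothing the drug does changes HbA1c; the imbalance is an allocation artefact. With HbA1c also predicting the outcome, the pooled figure is confounded, and the within-stratum comparison is the causal one.
Within each level — low: 9.1% vs 1.4%; mid: 26.3% vs 19.0%; high: 57.6% vs 48.8% — Drug A is lower every time.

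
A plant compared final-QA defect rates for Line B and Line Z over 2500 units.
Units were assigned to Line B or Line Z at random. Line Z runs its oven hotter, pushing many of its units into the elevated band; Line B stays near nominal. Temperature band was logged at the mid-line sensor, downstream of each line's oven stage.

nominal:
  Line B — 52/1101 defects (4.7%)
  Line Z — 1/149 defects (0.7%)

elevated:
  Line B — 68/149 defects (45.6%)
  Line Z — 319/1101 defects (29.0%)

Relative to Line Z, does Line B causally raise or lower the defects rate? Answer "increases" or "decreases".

The distribution of in-process temperature band is itself part of what the line does — it is an intermediate outcome. Holding it fixed would remove that part of the effect; the total effect is the pooled difference.
Pooled: Line B 9.6% vs Line Z 25.6%; Line B is lower overall.

decreases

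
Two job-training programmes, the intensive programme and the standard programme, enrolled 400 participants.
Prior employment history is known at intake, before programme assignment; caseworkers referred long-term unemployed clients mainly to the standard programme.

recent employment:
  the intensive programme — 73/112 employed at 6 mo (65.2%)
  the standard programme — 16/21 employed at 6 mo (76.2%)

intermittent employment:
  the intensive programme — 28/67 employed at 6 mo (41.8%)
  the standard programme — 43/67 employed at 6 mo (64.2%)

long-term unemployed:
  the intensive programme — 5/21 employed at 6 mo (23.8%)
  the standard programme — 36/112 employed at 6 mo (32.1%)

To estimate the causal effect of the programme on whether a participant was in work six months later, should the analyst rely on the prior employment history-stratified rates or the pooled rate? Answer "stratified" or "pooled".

stratified

Nothing the programme does changes prior employment history; the imbalance is an allocation artefact. With prior employment history also predicting the outcome, the pooled figure is confounded, and the within-stratum comparison is the causal one.
Within each level — recent employment: 65.2% vs 76.2%; intermittent employment: 41.8% vs 64.2%; long-term unemployed: 23.8% vs 32.1% — the standard programme is higher every time.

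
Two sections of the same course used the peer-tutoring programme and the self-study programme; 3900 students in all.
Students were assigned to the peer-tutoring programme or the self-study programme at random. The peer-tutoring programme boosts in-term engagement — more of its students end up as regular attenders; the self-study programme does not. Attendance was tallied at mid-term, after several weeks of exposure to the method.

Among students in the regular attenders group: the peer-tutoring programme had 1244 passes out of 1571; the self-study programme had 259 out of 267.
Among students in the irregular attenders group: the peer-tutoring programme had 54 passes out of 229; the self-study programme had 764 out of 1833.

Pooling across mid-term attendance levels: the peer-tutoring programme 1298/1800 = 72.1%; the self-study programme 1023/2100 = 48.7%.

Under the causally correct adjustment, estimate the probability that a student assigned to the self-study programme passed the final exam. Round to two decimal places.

0.49

Mid-term attendance here is a post-treatment variable shaped by the teaching method; conditioning on it would introduce bias rather than remove it. The overall comparison is the causal one.
So P(outcome | do(the self-study programme)) is just the pooled rate for the self-study programme: 1023/2100 = 0.487.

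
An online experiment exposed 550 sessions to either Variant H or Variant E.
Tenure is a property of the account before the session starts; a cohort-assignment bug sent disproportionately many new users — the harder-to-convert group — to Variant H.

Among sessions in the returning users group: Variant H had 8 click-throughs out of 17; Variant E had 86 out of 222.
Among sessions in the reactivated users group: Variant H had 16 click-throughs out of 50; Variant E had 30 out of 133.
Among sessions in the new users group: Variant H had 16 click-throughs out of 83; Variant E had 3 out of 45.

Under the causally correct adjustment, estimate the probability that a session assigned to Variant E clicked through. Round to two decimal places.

0.26

User tenure is set before the variant has any effect — it is not caused by the variant — and it independently drives the outcome. That makes it a confounder, so the causal comparison is within user tenure levels.
Standardising Variant E to the population user tenure mix: 0.435·86/222 + 0.333·30/133 + 0.233·3/45 = 0.259.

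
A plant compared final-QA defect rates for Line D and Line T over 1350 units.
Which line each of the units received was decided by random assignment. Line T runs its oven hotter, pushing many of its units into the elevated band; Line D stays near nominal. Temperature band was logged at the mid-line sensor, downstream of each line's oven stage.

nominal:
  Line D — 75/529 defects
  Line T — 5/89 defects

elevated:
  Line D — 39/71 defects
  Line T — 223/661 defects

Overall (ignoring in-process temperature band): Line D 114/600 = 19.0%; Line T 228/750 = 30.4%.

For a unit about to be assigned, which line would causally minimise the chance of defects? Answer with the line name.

In-process temperature band is recorded after the line and is itself shifted by it — it sits on the causal path from line to outcome. Conditioning on a mediator would strip out part of the effect we want; the pooled comparison gives the total causal effect.
Pooled: Line D 19.0% vs Line T 30.4%; Line D is lower overall.

Line D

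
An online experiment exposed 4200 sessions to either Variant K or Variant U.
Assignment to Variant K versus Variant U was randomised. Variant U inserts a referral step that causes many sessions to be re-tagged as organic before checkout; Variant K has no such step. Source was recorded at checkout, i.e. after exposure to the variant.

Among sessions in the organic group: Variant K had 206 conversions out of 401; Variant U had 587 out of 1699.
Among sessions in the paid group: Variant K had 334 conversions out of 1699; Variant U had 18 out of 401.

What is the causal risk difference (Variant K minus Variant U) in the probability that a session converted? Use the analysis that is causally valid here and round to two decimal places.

-0.03

Traffic source here is a post-treatment variable shaped by the variant; conditioning on it would introduce bias rather than remove it. The overall comparison is the causal one.
The causal difference is the pooled difference: 0.257 − 0.288 = -0.031.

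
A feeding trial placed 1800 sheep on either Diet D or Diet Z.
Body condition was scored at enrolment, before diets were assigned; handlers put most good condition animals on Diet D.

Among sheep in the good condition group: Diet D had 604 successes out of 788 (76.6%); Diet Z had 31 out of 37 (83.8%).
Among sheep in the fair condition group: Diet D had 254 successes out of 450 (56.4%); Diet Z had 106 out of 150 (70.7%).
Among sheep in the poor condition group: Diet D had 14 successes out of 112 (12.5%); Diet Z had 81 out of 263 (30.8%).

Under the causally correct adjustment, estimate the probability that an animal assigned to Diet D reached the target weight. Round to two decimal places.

0.57

Nothing the diet does changes starting body condition; the imbalance is an allocation artefact. With starting body condition also predicting the outcome, the pooled figure is confounded, and the within-stratum comparison is the causal one.
Standardising Diet D to the population starting body condition mix: 0.458·604/788 + 0.333·254/450 + 0.208·14/112 = 0.566.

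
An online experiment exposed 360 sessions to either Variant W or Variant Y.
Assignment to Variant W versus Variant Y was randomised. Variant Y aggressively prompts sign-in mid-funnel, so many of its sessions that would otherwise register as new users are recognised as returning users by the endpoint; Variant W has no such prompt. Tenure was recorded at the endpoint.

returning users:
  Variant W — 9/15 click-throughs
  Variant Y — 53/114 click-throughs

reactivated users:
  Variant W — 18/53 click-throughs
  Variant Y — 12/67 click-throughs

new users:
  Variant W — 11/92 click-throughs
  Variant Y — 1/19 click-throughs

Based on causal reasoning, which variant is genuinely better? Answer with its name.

Variant Y

Stratifying would compare variants among sessions the variants themselves sorted into user tenure groups — a form of selection on an intermediate. The unconditioned pooled rates give the total causal effect.
Pooled: Variant W 23.8% vs Variant Y 33.0%; Variant Y is higher overall.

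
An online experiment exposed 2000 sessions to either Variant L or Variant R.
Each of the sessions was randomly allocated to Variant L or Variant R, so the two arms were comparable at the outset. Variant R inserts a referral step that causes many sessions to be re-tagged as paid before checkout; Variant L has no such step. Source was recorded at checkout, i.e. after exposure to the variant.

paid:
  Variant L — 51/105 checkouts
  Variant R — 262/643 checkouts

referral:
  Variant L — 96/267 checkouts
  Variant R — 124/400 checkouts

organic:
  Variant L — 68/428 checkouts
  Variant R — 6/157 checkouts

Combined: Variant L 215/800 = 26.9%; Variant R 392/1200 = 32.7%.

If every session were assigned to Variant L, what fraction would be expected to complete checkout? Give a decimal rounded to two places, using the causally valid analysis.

The stratified and pooled comparisons disagree (Variant L wins within each traffic source; Variant R wins overall), so the answer turns on the causal role of traffic source.
Traffic source here is a post-treatment variable shaped by the variant; conditioning on it would introduce bias rather than remove it. The overall comparison is the causal one.
So P(outcome | do(Variant L)) is just the pooled rate for Variant L: 215/800 = 0.269.

0.27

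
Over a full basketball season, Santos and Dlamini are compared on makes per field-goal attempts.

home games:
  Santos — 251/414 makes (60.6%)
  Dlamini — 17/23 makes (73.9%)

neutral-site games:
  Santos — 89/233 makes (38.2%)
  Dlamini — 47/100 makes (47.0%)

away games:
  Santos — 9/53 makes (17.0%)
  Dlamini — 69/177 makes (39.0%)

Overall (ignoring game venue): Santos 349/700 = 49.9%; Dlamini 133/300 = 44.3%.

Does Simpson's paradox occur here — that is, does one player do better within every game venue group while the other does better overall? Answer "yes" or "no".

Within each game venue level (home games 60.6% vs 73.9%; neutral-site games 38.2% vs 47.0%; away games 17.0% vs 39.0%), Dlamini has the higher rate every time. Pooled: 49.9% vs 44.3% — Santos has the higher rate overall. The two comparisons disagree.

yes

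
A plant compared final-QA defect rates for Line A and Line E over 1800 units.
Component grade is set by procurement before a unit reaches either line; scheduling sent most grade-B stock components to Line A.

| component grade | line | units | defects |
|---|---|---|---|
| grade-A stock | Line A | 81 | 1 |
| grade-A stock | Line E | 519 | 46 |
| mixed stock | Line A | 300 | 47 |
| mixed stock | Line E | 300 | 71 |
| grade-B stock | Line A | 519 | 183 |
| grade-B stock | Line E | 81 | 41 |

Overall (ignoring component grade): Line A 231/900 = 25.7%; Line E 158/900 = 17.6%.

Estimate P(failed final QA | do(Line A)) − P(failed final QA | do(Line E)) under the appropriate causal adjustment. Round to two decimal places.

Line A is lower inside every component grade stratum but Line E is lower in aggregate. Whether to stratify depends on how component grade relates to the line.
Component grade satisfies the back-door criterion: it is not a descendant of the line, and it blocks the spurious path from line to outcome. Adjusting for it (i.e., using the within-component grade rates) gives the causal effect.
Adjusting over the population distribution of component grade: 0.333·(0.012−0.089) + 0.333·(0.157−0.237) + 0.333·(0.353−0.506) = -0.103.

-0.10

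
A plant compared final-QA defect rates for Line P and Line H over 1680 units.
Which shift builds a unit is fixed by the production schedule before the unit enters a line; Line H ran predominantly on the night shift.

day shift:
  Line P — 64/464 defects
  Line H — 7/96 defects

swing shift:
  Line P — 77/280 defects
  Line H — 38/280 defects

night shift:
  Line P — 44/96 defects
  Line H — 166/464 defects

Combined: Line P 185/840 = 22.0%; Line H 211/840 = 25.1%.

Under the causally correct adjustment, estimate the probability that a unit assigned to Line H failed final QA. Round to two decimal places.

Shift differs across lines for reasons unrelated to any effect of the line itself, and it separately predicts the outcome — a classic confounder. We must compare within shift levels.
Standardising Line H to the population shift mix: 0.333·7/96 + 0.333·38/280 + 0.333·166/464 = 0.189.

0.19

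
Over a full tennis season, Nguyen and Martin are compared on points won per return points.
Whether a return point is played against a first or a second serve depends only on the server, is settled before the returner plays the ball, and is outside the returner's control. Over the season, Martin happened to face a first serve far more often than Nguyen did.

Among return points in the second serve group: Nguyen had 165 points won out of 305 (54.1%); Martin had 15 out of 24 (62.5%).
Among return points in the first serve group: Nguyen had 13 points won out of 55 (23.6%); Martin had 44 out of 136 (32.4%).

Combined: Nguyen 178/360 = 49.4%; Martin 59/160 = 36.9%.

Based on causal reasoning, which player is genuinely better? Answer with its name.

Martin

Within every serve type level Martin has the higher rate, yet pooled Nguyen does — Simpson's reversal.
Here serve type is a common cause — it drives both which player a case falls under and the outcome. The crude comparison mixes populations; the stratum-specific rates are the causally relevant ones.
Within each level — second serve: 54.1% vs 62.5%; first serve: 23.6% vs 32.4% — Martin is higher every time.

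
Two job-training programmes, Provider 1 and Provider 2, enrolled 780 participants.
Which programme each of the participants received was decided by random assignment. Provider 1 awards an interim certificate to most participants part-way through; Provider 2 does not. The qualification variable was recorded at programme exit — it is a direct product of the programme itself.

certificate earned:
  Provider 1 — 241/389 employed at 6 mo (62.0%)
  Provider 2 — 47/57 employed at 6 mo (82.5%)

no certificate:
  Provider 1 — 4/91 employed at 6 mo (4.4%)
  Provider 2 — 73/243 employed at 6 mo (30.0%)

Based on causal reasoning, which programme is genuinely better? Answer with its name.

Provider 1

Qualification attained during the programme lies on the pathway programme → qualification attained during the programme → outcome, so adjusting for it blocks the indirect effect. For the total causal effect of programme, use the unadjusted pooled rates.
Pooled: Provider 1 51.0% vs Provider 2 40.0%; Provider 1 is higher overall.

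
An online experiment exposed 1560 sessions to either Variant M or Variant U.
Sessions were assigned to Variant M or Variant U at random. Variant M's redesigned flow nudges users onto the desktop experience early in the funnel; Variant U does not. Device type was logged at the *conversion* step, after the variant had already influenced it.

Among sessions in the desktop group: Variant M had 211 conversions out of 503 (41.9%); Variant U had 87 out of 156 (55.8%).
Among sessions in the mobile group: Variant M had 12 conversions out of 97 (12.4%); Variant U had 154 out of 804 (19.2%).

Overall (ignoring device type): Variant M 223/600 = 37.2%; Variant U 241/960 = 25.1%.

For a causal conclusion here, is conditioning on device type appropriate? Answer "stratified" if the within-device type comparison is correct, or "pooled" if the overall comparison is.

Variant U is higher inside every device type stratum but Variant M is higher in aggregate. Whether to stratify depends on how device type relates to the variant.
Device type is downstream of the variant. One should not condition on a consequence of treatment, so the overall rates are the right comparison.
Pooled: Variant M 37.2% vs Variant U 25.1%; Variant M is higher overall.

pooled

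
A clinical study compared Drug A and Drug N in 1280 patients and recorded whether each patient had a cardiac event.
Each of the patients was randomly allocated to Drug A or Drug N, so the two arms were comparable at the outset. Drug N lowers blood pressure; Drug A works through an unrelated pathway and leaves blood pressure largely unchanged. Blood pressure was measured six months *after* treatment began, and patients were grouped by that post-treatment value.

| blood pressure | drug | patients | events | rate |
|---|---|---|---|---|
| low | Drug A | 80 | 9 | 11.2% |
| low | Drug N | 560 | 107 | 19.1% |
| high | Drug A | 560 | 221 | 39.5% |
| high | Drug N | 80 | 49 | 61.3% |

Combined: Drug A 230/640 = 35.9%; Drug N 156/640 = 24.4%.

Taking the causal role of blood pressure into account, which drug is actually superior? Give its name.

Because the drug influences blood pressure, blood pressure is a post-treatment mediator, not a confounder. Stratifying on it would bias the estimate; the causal effect is the crude pooled difference.
Pooled: Drug A 35.9% vs Drug N 24.4%; Drug N is lower overall.

Drug N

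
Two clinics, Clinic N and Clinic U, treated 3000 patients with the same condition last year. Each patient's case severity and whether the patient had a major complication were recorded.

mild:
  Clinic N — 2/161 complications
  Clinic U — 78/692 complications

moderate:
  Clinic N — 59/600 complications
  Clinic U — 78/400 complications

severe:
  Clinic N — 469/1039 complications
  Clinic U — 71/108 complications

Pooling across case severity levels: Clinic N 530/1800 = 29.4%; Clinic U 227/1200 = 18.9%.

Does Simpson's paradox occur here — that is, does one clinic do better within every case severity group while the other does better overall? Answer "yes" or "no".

Within each case severity level (mild 1.2% vs 11.3%; moderate 9.8% vs 19.5%; severe 45.1% vs 65.7%), Clinic N has the lower rate every time. Pooled: 29.4% vs 18.9% — Clinic U has the lower rate overall. The two comparisons disagree.

yes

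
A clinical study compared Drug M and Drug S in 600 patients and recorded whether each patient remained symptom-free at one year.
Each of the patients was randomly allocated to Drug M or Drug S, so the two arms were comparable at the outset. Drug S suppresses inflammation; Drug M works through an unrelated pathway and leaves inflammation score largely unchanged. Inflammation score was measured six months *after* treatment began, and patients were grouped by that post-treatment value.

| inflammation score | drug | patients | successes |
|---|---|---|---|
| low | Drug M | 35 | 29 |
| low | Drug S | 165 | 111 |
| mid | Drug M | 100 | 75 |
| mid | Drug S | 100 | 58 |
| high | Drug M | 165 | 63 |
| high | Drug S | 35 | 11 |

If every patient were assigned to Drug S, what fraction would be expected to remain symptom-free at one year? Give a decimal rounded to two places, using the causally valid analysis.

0.60

The inflammation score-specific comparison favours Drug M throughout, but the pooled figures favour Drug S. The question is whether to condition on inflammation score.
Inflammation score lies on the pathway drug → inflammation score → outcome, so adjusting for it blocks the indirect effect. For the total causal effect of drug, use the unadjusted pooled rates.
So P(outcome | do(Drug S)) is just the pooled rate for Drug S: 180/300 = 0.600.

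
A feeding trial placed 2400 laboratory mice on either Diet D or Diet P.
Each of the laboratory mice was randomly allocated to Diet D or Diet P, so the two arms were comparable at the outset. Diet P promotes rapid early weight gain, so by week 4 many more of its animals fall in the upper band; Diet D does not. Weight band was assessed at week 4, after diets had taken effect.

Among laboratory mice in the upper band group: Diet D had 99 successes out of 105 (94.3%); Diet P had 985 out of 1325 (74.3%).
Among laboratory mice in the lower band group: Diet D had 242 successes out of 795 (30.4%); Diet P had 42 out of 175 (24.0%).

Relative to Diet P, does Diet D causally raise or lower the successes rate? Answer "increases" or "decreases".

decreases

Diet D is higher inside every week-4 weight band stratum but Diet P is higher in aggregate. Whether to stratify depends on how week-4 weight band relates to the diet.
Week-4 weight band here is a post-treatment variable shaped by the diet; conditioning on it would introduce bias rather than remove it. The overall comparison is the causal one.
Pooled: Diet D 37.9% vs Diet P 68.5%; Diet P is higher overall.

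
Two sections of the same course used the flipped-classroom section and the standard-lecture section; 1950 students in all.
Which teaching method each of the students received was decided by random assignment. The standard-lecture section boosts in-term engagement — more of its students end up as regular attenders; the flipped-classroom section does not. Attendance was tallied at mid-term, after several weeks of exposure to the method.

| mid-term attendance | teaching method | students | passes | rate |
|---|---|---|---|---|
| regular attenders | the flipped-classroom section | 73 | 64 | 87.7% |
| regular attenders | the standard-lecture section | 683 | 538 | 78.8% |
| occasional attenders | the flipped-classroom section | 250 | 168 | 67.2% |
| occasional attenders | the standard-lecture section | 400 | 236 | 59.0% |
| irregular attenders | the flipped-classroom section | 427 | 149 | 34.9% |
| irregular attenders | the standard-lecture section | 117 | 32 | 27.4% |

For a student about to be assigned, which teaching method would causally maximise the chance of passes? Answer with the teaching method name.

the standard-lecture section

Because the teaching method influences mid-term attendance, mid-term attendance is a post-treatment mediator, not a confounder. Stratifying on it would bias the estimate; the causal effect is the crude pooled difference.
Pooled: the flipped-classroom section 50.8% vs the standard-lecture section 67.2%; the standard-lecture section is higher overall.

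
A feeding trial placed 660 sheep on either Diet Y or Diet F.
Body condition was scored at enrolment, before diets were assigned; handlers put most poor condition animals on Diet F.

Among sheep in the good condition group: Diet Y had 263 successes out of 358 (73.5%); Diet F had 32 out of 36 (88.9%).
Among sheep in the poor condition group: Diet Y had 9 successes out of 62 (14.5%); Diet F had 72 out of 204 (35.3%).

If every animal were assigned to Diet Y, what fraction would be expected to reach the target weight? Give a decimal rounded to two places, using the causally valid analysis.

0.50

Since starting body condition is a pre-existing factor (not a product of the diet) and it affects the outcome on its own, it is a confounder. The stratified rates, not the pooled rate, identify the causal effect.
Standardising Diet Y to the population starting body condition mix: 0.597·263/358 + 0.403·9/62 = 0.497.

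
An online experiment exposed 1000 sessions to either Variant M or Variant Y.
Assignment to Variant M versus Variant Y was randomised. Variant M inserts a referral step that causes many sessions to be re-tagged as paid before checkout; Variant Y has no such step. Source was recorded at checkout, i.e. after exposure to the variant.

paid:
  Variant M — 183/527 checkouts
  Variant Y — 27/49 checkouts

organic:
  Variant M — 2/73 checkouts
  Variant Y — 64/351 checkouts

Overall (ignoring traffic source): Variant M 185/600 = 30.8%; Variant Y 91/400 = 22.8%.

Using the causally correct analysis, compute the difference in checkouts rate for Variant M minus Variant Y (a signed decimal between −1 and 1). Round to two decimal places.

+0.08

Variant Y is higher inside every traffic source stratum but Variant M is higher in aggregate. Whether to stratify depends on how traffic source relates to the variant.
Traffic source is downstream of the variant. One should not condition on a consequence of treatment, so the overall rates are the right comparison.
The causal difference is the pooled difference: 0.308 − 0.228 = +0.081.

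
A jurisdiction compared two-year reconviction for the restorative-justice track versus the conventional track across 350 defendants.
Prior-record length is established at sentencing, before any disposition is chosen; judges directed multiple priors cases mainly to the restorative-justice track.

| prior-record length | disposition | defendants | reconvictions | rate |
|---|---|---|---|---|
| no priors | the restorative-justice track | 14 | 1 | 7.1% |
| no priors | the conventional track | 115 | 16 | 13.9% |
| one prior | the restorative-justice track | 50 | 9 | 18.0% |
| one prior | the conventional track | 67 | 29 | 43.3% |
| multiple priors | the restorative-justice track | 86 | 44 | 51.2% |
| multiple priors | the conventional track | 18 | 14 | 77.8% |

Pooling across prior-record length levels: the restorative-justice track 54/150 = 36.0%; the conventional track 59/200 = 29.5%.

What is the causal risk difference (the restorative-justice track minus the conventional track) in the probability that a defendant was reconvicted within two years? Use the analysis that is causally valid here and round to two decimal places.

The stratified and pooled comparisons disagree (the restorative-justice track wins within each prior-record length; the conventional track wins overall), so the answer turns on the causal role of prior-record length.
Since prior-record length is a pre-existing factor (not a product of the disposition) and it affects the outcome on its own, it is a confounder. The stratified rates, not the pooled rate, identify the causal effect.
Adjusting over the population distribution of prior-record length: 0.369·(0.071−0.139) + 0.334·(0.180−0.433) + 0.297·(0.512−0.778) = -0.189.

-0.19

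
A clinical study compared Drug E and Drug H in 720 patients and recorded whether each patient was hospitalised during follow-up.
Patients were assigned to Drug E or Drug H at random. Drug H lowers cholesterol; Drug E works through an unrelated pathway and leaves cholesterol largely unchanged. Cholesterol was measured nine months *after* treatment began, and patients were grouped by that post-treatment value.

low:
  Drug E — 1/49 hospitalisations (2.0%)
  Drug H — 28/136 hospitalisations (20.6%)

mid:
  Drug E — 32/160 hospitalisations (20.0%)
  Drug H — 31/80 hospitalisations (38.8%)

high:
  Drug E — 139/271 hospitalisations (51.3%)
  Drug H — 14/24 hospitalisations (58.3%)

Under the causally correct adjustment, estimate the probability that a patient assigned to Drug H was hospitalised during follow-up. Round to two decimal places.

0.30

Drug E is lower inside every cholesterol stratum but Drug H is lower in aggregate. Whether to stratify depends on how cholesterol relates to the drug.
The distribution of cholesterol is itself part of what the drug does — it is an intermediate outcome. Holding it fixed would remove that part of the effect; the total effect is the pooled difference.
So P(outcome | do(Drug H)) is just the pooled rate for Drug H: 73/240 = 0.304.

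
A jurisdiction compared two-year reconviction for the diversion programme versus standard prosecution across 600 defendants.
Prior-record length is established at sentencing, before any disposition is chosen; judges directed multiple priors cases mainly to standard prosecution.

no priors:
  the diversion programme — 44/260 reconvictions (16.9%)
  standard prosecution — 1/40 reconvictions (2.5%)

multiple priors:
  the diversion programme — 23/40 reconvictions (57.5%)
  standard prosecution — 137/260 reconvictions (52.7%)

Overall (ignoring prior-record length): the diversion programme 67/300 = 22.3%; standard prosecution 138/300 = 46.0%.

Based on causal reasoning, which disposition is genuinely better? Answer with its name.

standard prosecution

The imbalance in prior-record length arose from how defendants were allocated, not from anything the disposition did; and prior-record length independently affects the outcome. The pooled gap is confounded — condition on prior-record length.
Within each level — no priors: 16.9% vs 2.5%; multiple priors: 57.5% vs 52.7% — standard prosecution is lower every time.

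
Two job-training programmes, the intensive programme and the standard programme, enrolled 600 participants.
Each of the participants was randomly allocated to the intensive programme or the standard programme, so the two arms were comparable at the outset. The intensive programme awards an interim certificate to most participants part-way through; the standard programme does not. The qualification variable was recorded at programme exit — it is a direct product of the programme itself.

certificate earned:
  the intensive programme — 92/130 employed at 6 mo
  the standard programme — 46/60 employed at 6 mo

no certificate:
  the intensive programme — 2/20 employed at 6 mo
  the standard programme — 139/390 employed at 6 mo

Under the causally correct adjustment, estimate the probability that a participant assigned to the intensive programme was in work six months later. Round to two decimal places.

0.63

Because the programme influences qualification attained during the programme, qualification attained during the programme is a post-treatment mediator, not a confounder. Stratifying on it would bias the estimate; the causal effect is the crude pooled difference.
So P(outcome | do(the intensive programme)) is just the pooled rate for the intensive programme: 94/150 = 0.627.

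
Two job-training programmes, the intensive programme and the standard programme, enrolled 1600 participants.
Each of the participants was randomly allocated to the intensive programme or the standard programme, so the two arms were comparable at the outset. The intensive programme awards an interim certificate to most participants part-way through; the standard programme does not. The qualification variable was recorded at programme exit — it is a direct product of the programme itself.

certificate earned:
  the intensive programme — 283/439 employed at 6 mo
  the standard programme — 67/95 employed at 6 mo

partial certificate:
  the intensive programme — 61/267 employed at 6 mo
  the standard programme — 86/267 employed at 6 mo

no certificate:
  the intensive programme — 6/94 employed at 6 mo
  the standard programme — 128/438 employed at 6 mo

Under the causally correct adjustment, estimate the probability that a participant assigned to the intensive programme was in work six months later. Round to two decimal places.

The qualification attained during the programme-specific comparison favours the standard programme throughout, but the pooled figures favour the intensive programme. The question is whether to condition on qualification attained during the programme.
Qualification attained during the programme lies on the pathway programme → qualification attained during the programme → outcome, so adjusting for it blocks the indirect effect. For the total causal effect of programme, use the unadjusted pooled rates.
So P(outcome | do(the intensive programme)) is just the pooled rate for the intensive programme: 350/800 = 0.438.

0.44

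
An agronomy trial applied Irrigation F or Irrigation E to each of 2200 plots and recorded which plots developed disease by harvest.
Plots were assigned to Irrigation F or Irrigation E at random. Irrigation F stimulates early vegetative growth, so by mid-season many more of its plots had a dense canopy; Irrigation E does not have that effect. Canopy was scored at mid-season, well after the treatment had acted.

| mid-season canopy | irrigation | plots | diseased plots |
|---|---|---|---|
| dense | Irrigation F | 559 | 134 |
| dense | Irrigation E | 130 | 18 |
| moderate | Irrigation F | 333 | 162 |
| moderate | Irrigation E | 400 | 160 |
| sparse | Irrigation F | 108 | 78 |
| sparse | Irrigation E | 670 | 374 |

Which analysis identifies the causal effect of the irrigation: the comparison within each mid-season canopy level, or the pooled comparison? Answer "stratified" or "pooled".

Stratifying would compare irrigations among plots the irrigations themselves sorted into mid-season canopy groups — a form of selection on an intermediate. The unconditioned pooled rates give the total causal effect.
Pooled: Irrigation F 37.4% vs Irrigation E 46.0%; Irrigation F is lower overall.

pooled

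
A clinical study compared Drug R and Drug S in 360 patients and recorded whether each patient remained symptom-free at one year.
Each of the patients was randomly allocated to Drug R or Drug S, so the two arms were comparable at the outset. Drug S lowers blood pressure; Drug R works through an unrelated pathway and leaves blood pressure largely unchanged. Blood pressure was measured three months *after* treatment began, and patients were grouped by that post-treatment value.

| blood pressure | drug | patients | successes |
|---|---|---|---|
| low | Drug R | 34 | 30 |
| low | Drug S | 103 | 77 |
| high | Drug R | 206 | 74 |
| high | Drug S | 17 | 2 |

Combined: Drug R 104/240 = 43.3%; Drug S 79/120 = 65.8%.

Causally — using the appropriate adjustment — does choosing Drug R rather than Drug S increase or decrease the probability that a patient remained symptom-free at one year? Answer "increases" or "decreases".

decreases

The stratified and pooled comparisons disagree (Drug R wins within each blood pressure; Drug S wins overall), so the answer turns on the causal role of blood pressure.
Blood pressure lies on the pathway drug → blood pressure → outcome, so adjusting for it blocks the indirect effect. For the total causal effect of drug, use the unadjusted pooled rates.
Pooled: Drug R 43.3% vs Drug S 65.8%; Drug S is higher overall.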